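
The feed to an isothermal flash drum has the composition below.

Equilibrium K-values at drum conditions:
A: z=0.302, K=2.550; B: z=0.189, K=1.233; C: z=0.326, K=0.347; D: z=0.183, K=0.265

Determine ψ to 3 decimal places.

ψ = 0.196

Material balance + equilibrium reduce to Σ zᵢ(Kᵢ−1)/(1+ψ(Kᵢ−1)) = 0.
g(0) = ΣzᵢKᵢ − 1 = 0.165 and g(1) = 1 − Σzᵢ/Kᵢ = -0.902, so a root lies in (0, 1).
Iterate (Newton) starting at ψ = 0.33:
  ψ = 0.330: g = -0.0983, g' = -0.725 → ψ = 0.194
  ψ = 0.194: g = 0.0012, g' = -0.755 → ψ = 0.196
Converged at ψ = 0.196.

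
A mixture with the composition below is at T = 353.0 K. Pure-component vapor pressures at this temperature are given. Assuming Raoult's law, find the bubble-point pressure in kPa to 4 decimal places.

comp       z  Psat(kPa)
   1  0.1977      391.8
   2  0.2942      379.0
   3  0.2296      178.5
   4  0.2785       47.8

At the bubble point ψ → 0, so ΣzᵢKᵢ = 1 with Kᵢ = Pᵢˢᵃᵗ/P ⇒ P = ΣzᵢPᵢˢᵃᵗ.
P = 0.1977·391.8 + 0.2942·379.0 + 0.2296·178.5 + 0.2785·47.8 = 243.2566 kPa

Pbub = 243.2566 kPa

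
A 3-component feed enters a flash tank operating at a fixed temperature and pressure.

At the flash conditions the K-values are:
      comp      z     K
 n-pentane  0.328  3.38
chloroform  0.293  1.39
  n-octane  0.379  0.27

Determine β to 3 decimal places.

β = 0.518

Newton iteration, β⁰ = 0.5:
  β = 0.500: g = 0.0164, g' = -0.919 → β = 0.518
Converged at β = 0.518.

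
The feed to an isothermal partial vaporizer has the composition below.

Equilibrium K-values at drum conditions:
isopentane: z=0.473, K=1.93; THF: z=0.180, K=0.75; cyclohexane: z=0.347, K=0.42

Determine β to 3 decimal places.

β = 0.420

Rachford–Rice: g(β) = Σ zᵢ(Kᵢ−1)/(1+β(Kᵢ−1)) = 0.
Check two-phase: ΣzᵢKᵢ = 1.194 > 1 and Σzᵢ/Kᵢ = 1.311 > 1, so g(0) = 0.194 > 0 and g(1) = -0.311 < 0.
Iterate (Newton) starting at β = 0.5:
  β = 0.500: g = -0.0346, g' = -0.437 → β = 0.421
  β = 0.421: g = -0.0003, g' = -0.430 → β = 0.420
Converged at β = 0.420.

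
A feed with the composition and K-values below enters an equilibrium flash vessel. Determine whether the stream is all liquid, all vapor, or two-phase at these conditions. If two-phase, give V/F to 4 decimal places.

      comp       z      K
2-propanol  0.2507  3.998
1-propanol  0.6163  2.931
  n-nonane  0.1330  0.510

all vapor

ΣzᵢKᵢ = 2.8765; Σzᵢ/Kᵢ = 0.5338.
Since Σzᵢ/Kᵢ < 1 the mixture is above its dew point — single vapor phase.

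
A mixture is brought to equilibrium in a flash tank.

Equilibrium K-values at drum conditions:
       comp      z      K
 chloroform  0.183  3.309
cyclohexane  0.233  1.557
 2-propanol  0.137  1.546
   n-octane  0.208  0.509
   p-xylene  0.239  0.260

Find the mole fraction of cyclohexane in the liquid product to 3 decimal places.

Let ψ = V/F and solve Σ zᵢ(Kᵢ−1)/(1+ψ(Kᵢ−1)) = 0.
Check two-phase: ΣzᵢKᵢ = 1.348 > 1 and Σzᵢ/Kᵢ = 1.621 > 1, so g(0) = 0.348 > 0 and g(1) = -0.621 < 0.
Newton iteration, ψ⁰ = 0.63:
  ψ = 0.630: g = -0.1553, g' = -0.789 → ψ = 0.433
  ψ = 0.433: g = -0.0136, g' = -0.682 → ψ = 0.413
Converged at ψ = 0.413.
Compositions from xᵢ = zᵢ/(1+ψ(Kᵢ−1)), yᵢ = Kᵢxᵢ:
  chloroform: x = 0.094, y = 0.310
  cyclohexane: x = 0.189, y = 0.295
  2-propanol: x = 0.112, y = 0.173
  n-octane: x = 0.261, y = 0.133
  p-xylene: x = 0.344, y = 0.089

x_cyclohexane = 0.189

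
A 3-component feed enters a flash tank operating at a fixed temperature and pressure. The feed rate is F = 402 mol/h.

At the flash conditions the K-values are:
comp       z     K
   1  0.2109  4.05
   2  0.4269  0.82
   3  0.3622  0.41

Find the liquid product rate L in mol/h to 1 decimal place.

Rachford–Rice: g(β) = Σ zᵢ(Kᵢ−1)/(1+β(Kᵢ−1)) = 0.
Check two-phase: ΣzᵢKᵢ = 1.3527 > 1 and Σzᵢ/Kᵢ = 1.4561 > 1, so g(0) = 0.3527 > 0 and g(1) = -0.4561 < 0.
Newton iteration, β⁰ = 0.5:
  β = 0.5000: g = -0.13281, g' = -0.5781 → β = 0.2703
  β = 0.2703: g = 0.01759, g' = -0.7832 → β = 0.2927
  β = 0.2927: g = 0.00041, g' = -0.7472 → β = 0.2933
Converged at β = 0.2933.
Then V = β·F = 0.2933·402 = 117.9 mol/h and L = F − V = 284.1 mol/h.

L = 284.1 mol/h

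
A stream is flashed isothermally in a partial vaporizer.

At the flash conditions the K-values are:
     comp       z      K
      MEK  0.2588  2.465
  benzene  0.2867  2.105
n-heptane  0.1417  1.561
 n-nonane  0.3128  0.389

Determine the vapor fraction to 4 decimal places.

Let ψ = V/F and solve Σ zᵢ(Kᵢ−1)/(1+ψ(Kᵢ−1)) = 0.
Feasibility: ΣzᵢKᵢ = 1.5843, Σzᵢ/Kᵢ = 1.1361 — both > 1, two phases present.
Newton iteration, ψ⁰ = 0.38:
  ψ = 0.3800: g = 0.28328, g' = -0.6312 → ψ = 0.8288
  ψ = 0.8288: g = 0.00367, g' = -0.7087 → ψ = 0.8340
Converged at ψ = 0.8340.

ψ = 0.8340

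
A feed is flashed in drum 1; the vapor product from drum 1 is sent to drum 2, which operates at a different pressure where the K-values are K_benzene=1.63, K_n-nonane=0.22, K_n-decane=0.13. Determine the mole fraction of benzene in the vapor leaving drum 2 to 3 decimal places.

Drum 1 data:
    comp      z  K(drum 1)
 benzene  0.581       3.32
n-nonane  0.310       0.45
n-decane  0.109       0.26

y_benzene (drum 2) = 0.912

Drum 1:
Rachford–Rice: g(ψ₁) = Σ zᵢ(Kᵢ−1)/(1+ψ₁(Kᵢ−1)) = 0.
g(0) = ΣzᵢKᵢ − 1 = 1.097 and g(1) = 1 − Σzᵢ/Kᵢ = -0.283, so a root lies in (0, 1).
Newton–Raphson from ψ₁ = 0.65:
  ψ₁ = 0.650: g = 0.1167, g' = -0.946 → ψ₁ = 0.773
  ψ₁ = 0.773: g = -0.0029, g' = -1.011 → ψ₁ = 0.771
Converged at ψ₁ = 0.771.
Drum-1 compositions:
  benzene: x = 0.208, y = 0.692
  n-nonane: x = 0.538, y = 0.242
  n-decane: x = 0.254, y = 0.066
Drum-2 feed = drum-1 vapor: z₂ = (0.6920, 0.2421, 0.0659).
Drum 2:
Material balance + equilibrium reduce to Σ zᵢ(Kᵢ−1)/(1+ψ₂(Kᵢ−1)) = 0.
g(0) = ΣzᵢKᵢ − 1 = 0.190 and g(1) = 1 − Σzᵢ/Kᵢ = -1.032, so a root lies in (0, 1).
Newton iteration, ψ₂⁰ = 0.62:
  ψ₂ = 0.620: g = -0.1767, g' = -0.930 → ψ₂ = 0.430
  ψ₂ = 0.430: g = -0.0327, g' = -0.631 → ψ₂ = 0.378
  ψ₂ = 0.378: g = -0.0012, g' = -0.586 → ψ₂ = 0.376
Converged at ψ₂ = 0.376.
  benzene: x = 0.559, y = 0.912
  n-nonane: x = 0.343, y = 0.075
  n-decane: x = 0.098, y = 0.013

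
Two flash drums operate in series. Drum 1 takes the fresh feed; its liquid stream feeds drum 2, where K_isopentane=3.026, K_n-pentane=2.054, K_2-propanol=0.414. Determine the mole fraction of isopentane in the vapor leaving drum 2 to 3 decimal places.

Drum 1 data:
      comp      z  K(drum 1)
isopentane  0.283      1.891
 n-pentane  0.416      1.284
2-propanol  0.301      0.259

y_isopentane (drum 2) = 0.268

Drum 1:
Rachford–Rice: g(ψ₁) = Σ zᵢ(Kᵢ−1)/(1+ψ₁(Kᵢ−1)) = 0.
Check two-phase: ΣzᵢKᵢ = 1.147 > 1 and Σzᵢ/Kᵢ = 1.636 > 1, so g(0) = 0.147 > 0 and g(1) = -0.636 < 0.
Iterate (Newton) starting at ψ₁ = 0.5:
  ψ₁ = 0.500: g = -0.0764, g' = -0.550 → ψ₁ = 0.361
  ψ₁ = 0.361: g = -0.0066, g' = -0.464 → ψ₁ = 0.347
Converged at ψ₁ = 0.347.
Drum-1 compositions:
  isopentane: x = 0.216, y = 0.409
  n-pentane: x = 0.379, y = 0.486
  2-propanol: x = 0.405, y = 0.105
Drum-2 feed = drum-1 liquid: z₂ = (0.2162, 0.3787, 0.4051).
Drum 2:
Newton iteration, ψ₂⁰ = 0.5:
  ψ₂ = 0.500: g = 0.1432, g' = -0.678 → ψ₂ = 0.711
  ψ₂ = 0.711: g = 0.0005, g' = -0.695 → ψ₂ = 0.712
Converged at ψ₂ = 0.712.
  isopentane: x = 0.089, y = 0.268
  n-pentane: x = 0.216, y = 0.444
  2-propanol: x = 0.695, y = 0.288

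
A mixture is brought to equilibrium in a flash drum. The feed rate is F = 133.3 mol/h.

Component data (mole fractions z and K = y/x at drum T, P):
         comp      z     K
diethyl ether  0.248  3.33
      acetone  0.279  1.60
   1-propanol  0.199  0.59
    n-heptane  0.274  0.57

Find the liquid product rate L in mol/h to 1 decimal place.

Rachford–Rice: g(V/F) = Σ zᵢ(Kᵢ−1)/(1+V/F(Kᵢ−1)) = 0.
Check two-phase: ΣzᵢKᵢ = 1.546 > 1 and Σzᵢ/Kᵢ = 1.067 > 1, so g(0) = 0.546 > 0 and g(1) = -0.067 < 0.
Newton iteration, V/F⁰ = 0.5:
  V/F = 0.500: g = 0.1430, g' = -0.482 → V/F = 0.797
  V/F = 0.797: g = 0.0152, g' = -0.402 → V/F = 0.834
  V/F = 0.834: g = 0.0000, g' = -0.400 → V/F = 0.835
Converged at V/F = 0.835.
Then V = V/F·F = 0.8345·133.3 = 111.2 mol/h and L = F − V = 22.1 mol/h.

L = 22.1 mol/h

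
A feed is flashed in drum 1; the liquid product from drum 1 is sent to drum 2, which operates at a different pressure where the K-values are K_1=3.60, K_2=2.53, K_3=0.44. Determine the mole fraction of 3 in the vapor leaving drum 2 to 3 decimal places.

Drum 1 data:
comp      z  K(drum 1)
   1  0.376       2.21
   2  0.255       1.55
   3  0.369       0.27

Drum 1:
Newton–Raphson from ψ₁ = 0.58:
  ψ₁ = 0.580: g = -0.0935, g' = -0.826 → ψ₁ = 0.467
  ψ₁ = 0.467: g = -0.0063, g' = -0.726 → ψ₁ = 0.458
Converged at ψ₁ = 0.458.
Drum-1 compositions:
  1: x = 0.242, y = 0.535
  2: x = 0.204, y = 0.316
  3: x = 0.554, y = 0.150
Drum-2 feed = drum-1 liquid: z₂ = (0.2419, 0.2037, 0.5544).
Drum 2:
Rachford–Rice: g(ψ₂) = Σ zᵢ(Kᵢ−1)/(1+ψ₂(Kᵢ−1)) = 0.
Check two-phase: ΣzᵢKᵢ = 1.630 > 1 and Σzᵢ/Kᵢ = 1.408 > 1, so g(0) = 0.630 > 0 and g(1) = -0.408 < 0.
Iterate (Newton) starting at ψ₂ = 0.55:
  ψ₂ = 0.550: g = -0.0206, g' = -0.781 → ψ₂ = 0.524
Converged at ψ₂ = 0.524.
  1: x = 0.102, y = 0.369
  2: x = 0.113, y = 0.286
  3: x = 0.784, y = 0.345

y_3 (drum 2) = 0.345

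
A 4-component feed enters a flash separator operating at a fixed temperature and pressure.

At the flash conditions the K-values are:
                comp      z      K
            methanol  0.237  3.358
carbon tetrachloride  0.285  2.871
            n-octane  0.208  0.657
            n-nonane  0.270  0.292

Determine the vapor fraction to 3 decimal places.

Material balance + equilibrium reduce to Σ zᵢ(Kᵢ−1)/(1+ψ(Kᵢ−1)) = 0.
g(0) = ΣzᵢKᵢ − 1 = 0.830 and g(1) = 1 − Σzᵢ/Kᵢ = -0.411, so a root lies in (0, 1).
Newton–Raphson from ψ = 0.35:
  ψ = 0.350: g = 0.2932, g' = -1.031 → ψ = 0.634
  ψ = 0.634: g = 0.0295, g' = -0.906 → ψ = 0.667
Converged at ψ = 0.667.

ψ = 0.667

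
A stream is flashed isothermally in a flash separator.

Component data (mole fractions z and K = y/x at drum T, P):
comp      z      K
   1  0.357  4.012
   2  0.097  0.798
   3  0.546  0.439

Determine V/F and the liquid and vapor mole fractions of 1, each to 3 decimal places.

Iterate (Newton) starting at V/F = 0.41:
  V/F = 0.410: g = 0.0620, g' = -0.943 → V/F = 0.476
  V/F = 0.476: g = 0.0025, g' = -0.872 → V/F = 0.479
Converged at V/F = 0.479.
Compositions from xᵢ = zᵢ/(1+V/F(Kᵢ−1)), yᵢ = Kᵢxᵢ:
  1: x = 0.146, y = 0.587
  2: x = 0.107, y = 0.086
  3: x = 0.746, y = 0.328

V/F = 0.479, x_1 = 0.146, y_1 = 0.587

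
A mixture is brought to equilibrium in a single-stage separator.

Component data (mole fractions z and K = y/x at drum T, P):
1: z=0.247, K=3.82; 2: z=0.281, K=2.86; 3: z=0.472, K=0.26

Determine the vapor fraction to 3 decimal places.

ψ = 0.504

Iterate (Newton) starting at ψ = 0.5:
  ψ = 0.500: g = 0.0054, g' = -1.250 → ψ = 0.504
Converged at ψ = 0.504.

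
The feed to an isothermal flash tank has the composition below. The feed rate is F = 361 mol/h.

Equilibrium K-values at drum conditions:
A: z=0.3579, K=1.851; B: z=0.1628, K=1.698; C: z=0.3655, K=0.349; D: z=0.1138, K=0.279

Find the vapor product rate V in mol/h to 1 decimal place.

Let β = V/F and solve Σ zᵢ(Kᵢ−1)/(1+β(Kᵢ−1)) = 0.
Feasibility: ΣzᵢKᵢ = 1.0982, Σzᵢ/Kᵢ = 1.7444 — both > 1, two phases present.
Newton iteration, β⁰ = 0.5:
  β = 0.5000: g = -0.18317, g' = -0.6563 → β = 0.2209
  β = 0.2209: g = -0.02066, g' = -0.5382 → β = 0.1825
  β = 0.1825: g = -0.00008, g' = -0.5345 → β = 0.1824
Converged at β = 0.1824.
Then V = β·F = 0.1824·361 = 65.8 mol/h and L = F − V = 295.2 mol/h.

V = 65.8 mol/h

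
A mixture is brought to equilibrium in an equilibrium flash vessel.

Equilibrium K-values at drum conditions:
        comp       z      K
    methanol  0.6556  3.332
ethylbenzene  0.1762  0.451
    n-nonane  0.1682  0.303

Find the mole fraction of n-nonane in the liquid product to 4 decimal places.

x_n-nonane = 0.4424

Material balance + equilibrium reduce to Σ zᵢ(Kᵢ−1)/(1+β(Kᵢ−1)) = 0.
Feasibility: ΣzᵢKᵢ = 2.3149, Σzᵢ/Kᵢ = 1.1426 — both > 1, two phases present.
Iterate (Newton) starting at β = 0.34:
  β = 0.3400: g = 0.58016, g' = -1.3298 → β = 0.7763
  β = 0.7763: g = 0.11999, g' = -1.0007 → β = 0.8962
  β = 0.8962: g = -0.00797, g' = -1.1592 → β = 0.8893
Converged at β = 0.8893.
Compositions from xᵢ = zᵢ/(1+β(Kᵢ−1)), yᵢ = Kᵢxᵢ:
  methanol: x = 0.2133, y = 0.7107
  ethylbenzene: x = 0.3443, y = 0.1553
  n-nonane: x = 0.4424, y = 0.1341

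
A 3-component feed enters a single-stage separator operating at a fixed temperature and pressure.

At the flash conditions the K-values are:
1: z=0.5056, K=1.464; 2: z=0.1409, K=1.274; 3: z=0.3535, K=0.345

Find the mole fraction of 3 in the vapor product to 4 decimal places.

Rachford–Rice: g(ψ) = Σ zᵢ(Kᵢ−1)/(1+ψ(Kᵢ−1)) = 0.
Feasibility: ΣzᵢKᵢ = 1.0417, Σzᵢ/Kᵢ = 1.4806 — both > 1, two phases present.
Newton–Raphson from ψ = 0.5:
  ψ = 0.5000: g = -0.11993, g' = -0.4152 → ψ = 0.2112
  ψ = 0.2112: g = -0.01856, g' = -0.3040 → ψ = 0.1501
  ψ = 0.1501: g = -0.00040, g' = -0.2914 → ψ = 0.1488
Converged at ψ = 0.1488.
Compositions from xᵢ = zᵢ/(1+ψ(Kᵢ−1)), yᵢ = Kᵢxᵢ:
  1: x = 0.4729, y = 0.6924
  2: x = 0.1354, y = 0.1725
  3: x = 0.3917, y = 0.1351

y_3 = 0.1351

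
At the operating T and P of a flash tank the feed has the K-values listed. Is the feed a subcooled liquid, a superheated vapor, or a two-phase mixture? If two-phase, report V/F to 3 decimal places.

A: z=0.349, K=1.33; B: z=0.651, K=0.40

ΣzᵢKᵢ = 0.725; Σzᵢ/Kᵢ = 1.890.
Since ΣzᵢKᵢ < 1 the mixture is below its bubble point — single liquid phase.

subcooled liquid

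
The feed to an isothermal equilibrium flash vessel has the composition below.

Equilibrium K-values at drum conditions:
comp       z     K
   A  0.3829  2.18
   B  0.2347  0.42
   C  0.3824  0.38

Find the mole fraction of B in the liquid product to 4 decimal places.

Material balance + equilibrium reduce to Σ zᵢ(Kᵢ−1)/(1+V/F(Kᵢ−1)) = 0.
Check two-phase: ΣzᵢKᵢ = 1.0786 > 1 and Σzᵢ/Kᵢ = 1.7408 > 1, so g(0) = 0.0786 > 0 and g(1) = -0.7408 < 0.
Newton iteration, V/F⁰ = 0.57:
  V/F = 0.5700: g = -0.29989, g' = -0.7184 → V/F = 0.1525
  V/F = 0.1525: g = -0.02828, g' = -0.6572 → V/F = 0.1095
  V/F = 0.1095: g = 0.00041, g' = -0.6773 → V/F = 0.1101
Converged at V/F = 0.1101.
Compositions from xᵢ = zᵢ/(1+V/F(Kᵢ−1)), yᵢ = Kᵢxᵢ:
  A: x = 0.3389, y = 0.7387
  B: x = 0.2507, y = 0.1053
  C: x = 0.4104, y = 0.1560

x_B = 0.2507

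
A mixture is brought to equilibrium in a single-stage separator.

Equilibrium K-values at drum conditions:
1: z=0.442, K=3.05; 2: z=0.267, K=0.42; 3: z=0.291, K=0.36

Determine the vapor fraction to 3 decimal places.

ψ = 0.450

Rachford–Rice: g(ψ) = Σ zᵢ(Kᵢ−1)/(1+ψ(Kᵢ−1)) = 0.
g(0) = ΣzᵢKᵢ − 1 = 0.565 and g(1) = 1 − Σzᵢ/Kᵢ = -0.589, so a root lies in (0, 1).
Newton–Raphson from ψ = 0.5:
  ψ = 0.500: g = -0.0445, g' = -0.889 → ψ = 0.450
Converged at ψ = 0.450.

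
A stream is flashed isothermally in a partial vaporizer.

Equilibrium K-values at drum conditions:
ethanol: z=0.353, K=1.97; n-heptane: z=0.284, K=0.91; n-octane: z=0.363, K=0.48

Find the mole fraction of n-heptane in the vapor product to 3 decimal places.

Material balance + equilibrium reduce to Σ zᵢ(Kᵢ−1)/(1+ψ(Kᵢ−1)) = 0.
Feasibility: ΣzᵢKᵢ = 1.128, Σzᵢ/Kᵢ = 1.248 — both > 1, two phases present.
Newton–Raphson from ψ = 0.5:
  ψ = 0.500: g = -0.0513, g' = -0.332 → ψ = 0.346
  ψ = 0.346: g = -0.0001, g' = -0.335 → ψ = 0.345
Converged at ψ = 0.345.
Compositions from xᵢ = zᵢ/(1+ψ(Kᵢ−1)), yᵢ = Kᵢxᵢ:
  ethanol: x = 0.264, y = 0.521
  n-heptane: x = 0.293, y = 0.267
  n-octane: x = 0.442, y = 0.212

y_n-heptane = 0.267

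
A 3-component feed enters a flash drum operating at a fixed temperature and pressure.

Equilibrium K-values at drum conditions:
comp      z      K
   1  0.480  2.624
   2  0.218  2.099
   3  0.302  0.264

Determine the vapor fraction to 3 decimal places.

ψ = 0.738

Newton iteration, ψ⁰ = 0.5:
  ψ = 0.500: g = 0.2331, g' = -0.905 → ψ = 0.758
  ψ = 0.758: g = -0.0222, g' = -1.169 → ψ = 0.739
  ψ = 0.739: g = -0.0004, g' = -1.127 → ψ = 0.738
Converged at ψ = 0.738.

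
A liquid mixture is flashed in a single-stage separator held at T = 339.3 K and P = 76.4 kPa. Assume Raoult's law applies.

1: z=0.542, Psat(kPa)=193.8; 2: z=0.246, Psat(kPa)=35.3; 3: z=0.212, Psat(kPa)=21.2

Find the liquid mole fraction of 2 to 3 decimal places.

Raoult's law: Kᵢ = Pᵢˢᵃᵗ/P = Pᵢˢᵃᵗ/76.4.
  K_1 = 193.8/76.4 = 2.53665, K_2 = 35.3/76.4 = 0.46204, K_3 = 21.2/76.4 = 0.27749
Rachford–Rice: g(V/F) = Σ zᵢ(Kᵢ−1)/(1+V/F(Kᵢ−1)) = 0.
g(0) = ΣzᵢKᵢ − 1 = 0.547 and g(1) = 1 − Σzᵢ/Kᵢ = -0.510, so a root lies in (0, 1).
Newton iteration, V/F⁰ = 0.31:
  V/F = 0.310: g = 0.2079, g' = -0.873 → V/F = 0.548
  V/F = 0.548: g = 0.0109, g' = -0.824 → V/F = 0.561
Converged at V/F = 0.561.
Compositions from xᵢ = zᵢ/(1+V/F(Kᵢ−1)), yᵢ = Kᵢxᵢ:
  1: x = 0.291, y = 0.738
  2: x = 0.352, y = 0.163
  3: x = 0.357, y = 0.099

x_2 = 0.352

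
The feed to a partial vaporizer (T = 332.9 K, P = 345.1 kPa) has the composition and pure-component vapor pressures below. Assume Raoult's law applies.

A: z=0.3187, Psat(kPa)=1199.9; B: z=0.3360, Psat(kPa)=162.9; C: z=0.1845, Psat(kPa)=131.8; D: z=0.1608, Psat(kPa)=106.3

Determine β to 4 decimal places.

β = 0.2628

Raoult's law: Kᵢ = Pᵢˢᵃᵗ/P = Pᵢˢᵃᵗ/345.1.
  K_A = 1199.9/345.1 = 3.476963, K_B = 162.9/345.1 = 0.472037, K_C = 131.8/345.1 = 0.381918, K_D = 106.3/345.1 = 0.308027
Rachford–Rice: g(β) = Σ zᵢ(Kᵢ−1)/(1+β(Kᵢ−1)) = 0.
g(0) = ΣzᵢKᵢ − 1 = 0.3867 and g(1) = 1 − Σzᵢ/Kᵢ = -0.8086, so a root lies in (0, 1).
Iterate (Newton) starting at β = 0.5:
  β = 0.5000: g = -0.22354, g' = -0.8908 → β = 0.2490
  β = 0.2490: g = 0.01476, g' = -1.0830 → β = 0.2627
  β = 0.2627: g = 0.00016, g' = -1.0594 → β = 0.2628
Converged at β = 0.2628.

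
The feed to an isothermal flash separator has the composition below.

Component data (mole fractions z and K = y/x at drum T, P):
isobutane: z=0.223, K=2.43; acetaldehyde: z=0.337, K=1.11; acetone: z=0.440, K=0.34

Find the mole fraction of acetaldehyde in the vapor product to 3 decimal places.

Material balance + equilibrium reduce to Σ zᵢ(Kᵢ−1)/(1+ψ(Kᵢ−1)) = 0.
Feasibility: ΣzᵢKᵢ = 1.066, Σzᵢ/Kᵢ = 1.689 — both > 1, two phases present.
Iterate (Newton) starting at ψ = 0.5:
  ψ = 0.500: g = -0.2124, g' = -0.586 → ψ = 0.137
  ψ = 0.137: g = -0.0163, g' = -0.554 → ψ = 0.108
Converged at ψ = 0.108.
Compositions from xᵢ = zᵢ/(1+ψ(Kᵢ−1)), yᵢ = Kᵢxᵢ:
  isobutane: x = 0.193, y = 0.469
  acetaldehyde: x = 0.333, y = 0.370
  acetone: x = 0.474, y = 0.161

y_acetaldehyde = 0.370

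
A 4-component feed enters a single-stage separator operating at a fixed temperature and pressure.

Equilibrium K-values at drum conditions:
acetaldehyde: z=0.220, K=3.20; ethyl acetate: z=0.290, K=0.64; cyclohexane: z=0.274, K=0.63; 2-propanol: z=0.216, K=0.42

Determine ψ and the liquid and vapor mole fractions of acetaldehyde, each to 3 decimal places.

ψ = 0.162, x_acetaldehyde = 0.162, y_acetaldehyde = 0.519

Rachford–Rice: g(ψ) = Σ zᵢ(Kᵢ−1)/(1+ψ(Kᵢ−1)) = 0.
Feasibility: ΣzᵢKᵢ = 1.153, Σzᵢ/Kᵢ = 1.471 — both > 1, two phases present.
Newton–Raphson from ψ = 0.5:
  ψ = 0.500: g = -0.1977, g' = -0.498 → ψ = 0.103
  ψ = 0.103: g = 0.0475, g' = -0.871 → ψ = 0.158
  ψ = 0.158: g = 0.0032, g' = -0.760 → ψ = 0.162
Converged at ψ = 0.162.
Compositions from xᵢ = zᵢ/(1+ψ(Kᵢ−1)), yᵢ = Kᵢxᵢ:
  acetaldehyde: x = 0.162, y = 0.519
  ethyl acetate: x = 0.308, y = 0.197
  cyclohexane: x = 0.291, y = 0.184
  2-propanol: x = 0.238, y = 0.100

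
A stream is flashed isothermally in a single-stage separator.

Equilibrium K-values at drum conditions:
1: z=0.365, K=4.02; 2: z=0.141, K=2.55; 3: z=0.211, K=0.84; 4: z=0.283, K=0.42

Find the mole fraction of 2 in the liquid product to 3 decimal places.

x_2 = 0.059

Iterate (Newton) starting at ψ = 0.5:
  ψ = 0.500: g = 0.2944, g' = -0.831 → ψ = 0.854
  ψ = 0.854: g = 0.0375, g' = -0.704 → ψ = 0.908
  ψ = 0.908: g = -0.0006, g' = -0.728 → ψ = 0.907
Converged at ψ = 0.907.
Compositions from xᵢ = zᵢ/(1+ψ(Kᵢ−1)), yᵢ = Kᵢxᵢ:
  1: x = 0.098, y = 0.392
  2: x = 0.059, y = 0.149
  3: x = 0.247, y = 0.207
  4: x = 0.597, y = 0.251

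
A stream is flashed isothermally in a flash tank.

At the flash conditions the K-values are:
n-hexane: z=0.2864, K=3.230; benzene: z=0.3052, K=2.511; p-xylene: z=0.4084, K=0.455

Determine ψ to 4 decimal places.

ψ = 0.8607

Rachford–Rice: g(ψ) = Σ zᵢ(Kᵢ−1)/(1+ψ(Kᵢ−1)) = 0.
Check two-phase: ΣzᵢKᵢ = 1.8773 > 1 and Σzᵢ/Kᵢ = 1.1078 > 1, so g(0) = 0.8773 > 0 and g(1) = -0.1078 < 0.
Iterate (Newton) starting at ψ = 0.33:
  ψ = 0.3300: g = 0.40425, g' = -0.9632 → ψ = 0.7497
  ψ = 0.7497: g = 0.07893, g' = -0.6995 → ψ = 0.8625
  ψ = 0.8625: g = -0.00132, g' = -0.7300 → ψ = 0.8607
Converged at ψ = 0.8607.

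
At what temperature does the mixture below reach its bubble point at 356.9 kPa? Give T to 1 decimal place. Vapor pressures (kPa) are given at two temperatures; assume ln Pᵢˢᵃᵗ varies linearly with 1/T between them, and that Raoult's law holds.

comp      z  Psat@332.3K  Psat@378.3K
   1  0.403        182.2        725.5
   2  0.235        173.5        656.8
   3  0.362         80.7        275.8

Bubble-point temperature: ΣzᵢPᵢˢᵃᵗ(T) = P. Interpolate ln Pᵢˢᵃᵗ = aᵢ + bᵢ/T.
  T = 332.3 K: ΣzᵢPᵢˢᵃᵗ = 143.41 kPa
  T = 378.3 K: ΣzᵢPᵢˢᵃᵗ = 546.56 kPa
  T = 355.3 K: ΣzᵢPᵢˢᵃᵗ = 292.24 kPa
  T = 366.8 K: ΣzᵢPᵢˢᵃᵗ = 403.57 kPa
  T = 361.1 K: ΣzᵢPᵢˢᵃᵗ = 344.78 kPa
  T = 364.0 K: ΣzᵢPᵢˢᵃᵗ = 373.76 kPa
Interpolating between 361.1 K and 364.0 K gives T ≈ 362.3 K.

T = 362.3 K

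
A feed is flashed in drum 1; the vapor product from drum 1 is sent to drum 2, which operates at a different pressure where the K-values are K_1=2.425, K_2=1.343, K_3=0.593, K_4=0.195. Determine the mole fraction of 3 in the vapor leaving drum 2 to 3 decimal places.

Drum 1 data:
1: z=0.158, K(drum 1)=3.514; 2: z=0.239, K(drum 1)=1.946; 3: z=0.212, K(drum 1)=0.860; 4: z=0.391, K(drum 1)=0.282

Drum 1:
Let ψ₁ = V/F and solve Σ zᵢ(Kᵢ−1)/(1+ψ₁(Kᵢ−1)) = 0.
Check two-phase: ΣzᵢKᵢ = 1.313 > 1 and Σzᵢ/Kᵢ = 1.801 > 1, so g(0) = 0.313 > 0 and g(1) = -0.801 < 0.
Newton–Raphson from ψ₁ = 0.44:
  ψ₁ = 0.440: g = -0.0938, g' = -0.767 → ψ₁ = 0.318
Converged at ψ₁ = 0.318.
Drum-1 compositions:
  1: x = 0.088, y = 0.309
  2: x = 0.184, y = 0.358
  3: x = 0.222, y = 0.191
  4: x = 0.506, y = 0.143
Drum-2 feed = drum-1 vapor: z₂ = (0.3087, 0.3576, 0.1908, 0.1428).
Drum 2:
Let ψ₂ = V/F and solve Σ zᵢ(Kᵢ−1)/(1+ψ₂(Kᵢ−1)) = 0.
Check two-phase: ΣzᵢKᵢ = 1.370 > 1 and Σzᵢ/Kᵢ = 1.448 > 1, so g(0) = 0.370 > 0 and g(1) = -0.448 < 0.
Newton–Raphson from ψ₂ = 0.59:
  ψ₂ = 0.590: g = 0.0198, g' = -0.605 → ψ₂ = 0.623
  ψ₂ = 0.623: g = -0.0005, g' = -0.633 → ψ₂ = 0.622
Converged at ψ₂ = 0.622.
  1: x = 0.164, y = 0.397
  2: x = 0.295, y = 0.396
  3: x = 0.255, y = 0.152
  4: x = 0.286, y = 0.056

y_3 (drum 2) = 0.152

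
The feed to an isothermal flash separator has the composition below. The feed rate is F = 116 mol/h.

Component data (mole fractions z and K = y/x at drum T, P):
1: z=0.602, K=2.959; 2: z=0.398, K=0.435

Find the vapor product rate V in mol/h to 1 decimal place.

Binary case is linear: z₁(K₁−1)(1+ψ(K₂−1)) + z₂(K₂−1)(1+ψ(K₁−1)) = 0
⇒ ψ = [z₁(K₁−1)+z₂(K₂−1)] / [−(K₁−1)(K₂−1)] = 0.9544/1.1068 = 0.862
Then V = ψ·F = 0.8623·116 = 100.0 mol/h and L = F − V = 16.0 mol/h.

V = 100.0 mol/h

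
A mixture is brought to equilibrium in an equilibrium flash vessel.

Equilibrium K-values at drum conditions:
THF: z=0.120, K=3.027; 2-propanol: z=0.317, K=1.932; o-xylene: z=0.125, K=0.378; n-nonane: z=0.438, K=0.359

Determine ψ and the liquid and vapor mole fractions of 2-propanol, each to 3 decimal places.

ψ = 0.215, x_2-propanol = 0.264, y_2-propanol = 0.510

Newton iteration, ψ⁰ = 0.39:
  ψ = 0.390: g = -0.1245, g' = -0.706 → ψ = 0.214
  ψ = 0.214: g = 0.0011, g' = -0.737 → ψ = 0.215
Converged at ψ = 0.215.
Compositions from xᵢ = zᵢ/(1+ψ(Kᵢ−1)), yᵢ = Kᵢxᵢ:
  THF: x = 0.084, y = 0.253
  2-propanol: x = 0.264, y = 0.510
  o-xylene: x = 0.144, y = 0.055
  n-nonane: x = 0.508, y = 0.182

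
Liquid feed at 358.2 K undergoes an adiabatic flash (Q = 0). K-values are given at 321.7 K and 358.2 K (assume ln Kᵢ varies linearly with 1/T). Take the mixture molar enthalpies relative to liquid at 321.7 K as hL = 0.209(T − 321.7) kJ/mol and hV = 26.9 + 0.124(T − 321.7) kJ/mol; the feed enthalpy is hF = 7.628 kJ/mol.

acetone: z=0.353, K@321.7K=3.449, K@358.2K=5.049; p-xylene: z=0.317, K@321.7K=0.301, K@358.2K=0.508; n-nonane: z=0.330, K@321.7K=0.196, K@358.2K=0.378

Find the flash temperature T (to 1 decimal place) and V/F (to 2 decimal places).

Adiabatic flash: solve Rachford–Rice at each trial T, then check hF = ψ·hV(T) + (1−ψ)·hL(T).
  T = 321.7 K: K = (3.449, 0.301, 0.196), RR gives ψ = 0.204, H_out = 5.500 kJ/mol
  T = 358.2 K: K = (5.049, 0.508, 0.378), RR gives ψ = 0.469, H_out = 18.800 kJ/mol
  T = 339.9 K: K = (4.214, 0.396, 0.277), RR gives ψ = 0.329, H_out = 12.134 kJ/mol
  T = 330.8 K: K = (3.823, 0.347, 0.234), RR gives ψ = 0.267, H_out = 8.870 kJ/mol
  T = 326.2 K: K = (3.632, 0.323, 0.214), RR gives ψ = 0.236, H_out = 7.187 kJ/mol
  T = 328.5 K: K = (3.727, 0.335, 0.224), RR gives ψ = 0.251, H_out = 8.032 kJ/mol
Linear interpolation between T = 326.2 (H_out = 7.187) and T = 328.5 (H_out = 8.032) on hF = 7.628 gives T ≈ 327.4 K, at which ψ = 0.24.

T = 327.4 K, V/F = 0.24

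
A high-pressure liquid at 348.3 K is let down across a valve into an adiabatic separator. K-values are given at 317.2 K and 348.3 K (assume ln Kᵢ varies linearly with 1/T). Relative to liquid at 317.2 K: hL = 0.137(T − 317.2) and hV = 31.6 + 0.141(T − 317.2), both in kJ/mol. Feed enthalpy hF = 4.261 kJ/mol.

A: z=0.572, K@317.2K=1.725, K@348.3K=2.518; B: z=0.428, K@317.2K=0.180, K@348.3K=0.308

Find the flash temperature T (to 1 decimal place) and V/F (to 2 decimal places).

T = 318.3 K, V/F = 0.13

Adiabatic flash: solve Rachford–Rice at each trial T, then check hF = ψ·hV(T) + (1−ψ)·hL(T).
  T = 317.2 K: K = (1.725, 0.180), RR gives ψ = 0.107, H_out = 3.388 kJ/mol
  T = 348.3 K: K = (2.518, 0.308), RR gives ψ = 0.545, H_out = 21.539 kJ/mol
  T = 332.8 K: K = (2.104, 0.239), RR gives ψ = 0.364, H_out = 13.649 kJ/mol
  T = 325.0 K: K = (1.910, 0.208), RR gives ψ = 0.252, H_out = 9.028 kJ/mol
  T = 321.1 K: K = (1.816, 0.194), RR gives ψ = 0.185, H_out = 6.380 kJ/mol
  T = 319.1 K: K = (1.769, 0.187), RR gives ψ = 0.147, H_out = 4.896 kJ/mol
Linear interpolation between T = 317.2 (H_out = 3.388) and T = 319.1 (H_out = 4.896) on hF = 4.261 gives T ≈ 318.3 K, at which ψ = 0.13.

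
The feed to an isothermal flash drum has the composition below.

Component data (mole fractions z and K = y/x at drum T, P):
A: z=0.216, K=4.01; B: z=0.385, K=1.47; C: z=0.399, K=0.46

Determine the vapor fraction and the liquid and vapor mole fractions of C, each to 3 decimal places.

Rachford–Rice: g(ψ) = Σ zᵢ(Kᵢ−1)/(1+ψ(Kᵢ−1)) = 0.
Feasibility: ΣzᵢKᵢ = 1.616, Σzᵢ/Kᵢ = 1.183 — both > 1, two phases present.
Newton iteration, ψ⁰ = 0.64:
  ψ = 0.640: g = 0.0320, g' = -0.550 → ψ = 0.698
Converged at ψ = 0.698.
Compositions from xᵢ = zᵢ/(1+ψ(Kᵢ−1)), yᵢ = Kᵢxᵢ:
  A: x = 0.070, y = 0.279
  B: x = 0.290, y = 0.426
  C: x = 0.640, y = 0.295

ψ = 0.698, x_C = 0.640, y_C = 0.295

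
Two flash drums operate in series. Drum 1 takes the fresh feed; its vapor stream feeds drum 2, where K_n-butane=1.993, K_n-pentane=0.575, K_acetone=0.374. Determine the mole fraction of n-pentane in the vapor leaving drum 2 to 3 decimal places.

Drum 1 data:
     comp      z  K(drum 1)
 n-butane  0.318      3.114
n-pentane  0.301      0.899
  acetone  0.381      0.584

Drum 1:
Material balance + equilibrium reduce to Σ zᵢ(Kᵢ−1)/(1+ψ₁(Kᵢ−1)) = 0.
g(0) = ΣzᵢKᵢ − 1 = 0.483 and g(1) = 1 − Σzᵢ/Kᵢ = -0.089, so a root lies in (0, 1).
Newton–Raphson from ψ₁ = 0.47:
  ψ₁ = 0.470: g = 0.1083, g' = -0.463 → ψ₁ = 0.704
  ψ₁ = 0.704: g = 0.0133, g' = -0.365 → ψ₁ = 0.740
  ψ₁ = 0.740: g = 0.0001, g' = -0.357 → ψ₁ = 0.741
Converged at ψ₁ = 0.741.
Drum-1 compositions:
  n-butane: x = 0.124, y = 0.386
  n-pentane: x = 0.325, y = 0.292
  acetone: x = 0.551, y = 0.322
Drum-2 feed = drum-1 vapor: z₂ = (0.3859, 0.2925, 0.3216).
Drum 2:
Material balance + equilibrium reduce to Σ zᵢ(Kᵢ−1)/(1+ψ₂(Kᵢ−1)) = 0.
g(0) = ΣzᵢKᵢ − 1 = 0.058 and g(1) = 1 − Σzᵢ/Kᵢ = -0.562, so a root lies in (0, 1).
Newton–Raphson from ψ₂ = 0.69:
  ψ₂ = 0.690: g = -0.3029, g' = -0.630 → ψ₂ = 0.209
  ψ₂ = 0.209: g = -0.0509, g' = -0.491 → ψ₂ = 0.106
  ψ₂ = 0.106: g = 0.0010, g' = -0.514 → ψ₂ = 0.108
Converged at ψ₂ = 0.108.
  n-butane: x = 0.349, y = 0.695
  n-pentane: x = 0.307, y = 0.176
  acetone: x = 0.345, y = 0.129

y_n-pentane (drum 2) = 0.176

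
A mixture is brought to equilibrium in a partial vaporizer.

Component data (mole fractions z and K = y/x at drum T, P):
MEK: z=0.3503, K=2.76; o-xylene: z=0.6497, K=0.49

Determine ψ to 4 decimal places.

Material balance + equilibrium reduce to Σ zᵢ(Kᵢ−1)/(1+ψ(Kᵢ−1)) = 0.
Check two-phase: ΣzᵢKᵢ = 1.2852 > 1 and Σzᵢ/Kᵢ = 1.4528 > 1, so g(0) = 0.2852 > 0 and g(1) = -0.4528 < 0.
Binary case is linear: z₁(K₁−1)(1+ψ(K₂−1)) + z₂(K₂−1)(1+ψ(K₁−1)) = 0
⇒ ψ = [z₁(K₁−1)+z₂(K₂−1)] / [−(K₁−1)(K₂−1)] = 0.28518/0.89760 = 0.3177

ψ = 0.3177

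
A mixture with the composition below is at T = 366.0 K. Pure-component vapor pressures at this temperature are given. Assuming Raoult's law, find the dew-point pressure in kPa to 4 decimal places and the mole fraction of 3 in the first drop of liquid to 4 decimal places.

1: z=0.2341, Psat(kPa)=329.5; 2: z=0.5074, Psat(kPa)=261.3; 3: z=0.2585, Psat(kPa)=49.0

At the dew point ψ → 1, so Σzᵢ/Kᵢ = 1 with Kᵢ = Pᵢˢᵃᵗ/P ⇒ 1/P = Σzᵢ/Pᵢˢᵃᵗ.
1/P = 0.2341/329.5 + 0.5074/261.3 + 0.2585/49.0 = 0.0079278 ⇒ P = 126.1382 kPa
xᵢ = zᵢP/Pᵢˢᵃᵗ ⇒ x_3 = 0.2585·126.1382/49.0 = 0.6654

Pdew = 126.1382 kPa, x_3 = 0.6654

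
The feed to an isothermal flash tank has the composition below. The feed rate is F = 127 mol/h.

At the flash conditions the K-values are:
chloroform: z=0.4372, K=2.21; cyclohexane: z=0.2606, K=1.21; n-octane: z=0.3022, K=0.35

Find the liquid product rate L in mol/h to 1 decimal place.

L = 43.6 mol/h

Newton iteration, V/F⁰ = 0.34:
  V/F = 0.3400: g = 0.17374, g' = -0.5417 → V/F = 0.6607
  V/F = 0.6607: g = -0.00224, g' = -0.5988 → V/F = 0.6570
Converged at V/F = 0.6570.
Then V = V/F·F = 0.6570·127 = 83.4 mol/h and L = F − V = 43.6 mol/h.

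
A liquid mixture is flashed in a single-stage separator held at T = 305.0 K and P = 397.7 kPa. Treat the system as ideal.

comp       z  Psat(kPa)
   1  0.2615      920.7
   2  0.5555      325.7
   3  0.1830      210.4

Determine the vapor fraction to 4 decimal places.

Raoult's law: Kᵢ = Pᵢˢᵃᵗ/P = Pᵢˢᵃᵗ/397.7.
  K_1 = 920.7/397.7 = 2.315062, K_2 = 325.7/397.7 = 0.818959, K_3 = 210.4/397.7 = 0.529042
Iterate (Newton) starting at ψ = 0.58:
  ψ = 0.5800: g = -0.03585, g' = -0.2451 → ψ = 0.4337
  ψ = 0.4337: g = 0.00154, g' = -0.2689 → ψ = 0.4394
  ψ = 0.4394: g = 0.00000, g' = -0.2677 → ψ = 0.4395
Converged at ψ = 0.4395.

ψ = 0.4395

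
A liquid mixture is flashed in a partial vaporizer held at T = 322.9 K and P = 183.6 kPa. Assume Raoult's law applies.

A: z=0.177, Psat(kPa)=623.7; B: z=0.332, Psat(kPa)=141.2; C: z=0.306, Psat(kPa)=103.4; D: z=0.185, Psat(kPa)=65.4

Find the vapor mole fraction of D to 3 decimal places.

y_D = 0.070

Raoult's law: Kᵢ = Pᵢˢᵃᵗ/P = Pᵢˢᵃᵗ/183.6.
  K_A = 623.7/183.6 = 3.39706, K_B = 141.2/183.6 = 0.76906, K_C = 103.4/183.6 = 0.56318, K_D = 65.4/183.6 = 0.35621
Material balance + equilibrium reduce to Σ zᵢ(Kᵢ−1)/(1+ψ(Kᵢ−1)) = 0.
g(0) = ΣzᵢKᵢ − 1 = 0.095 and g(1) = 1 − Σzᵢ/Kᵢ = -0.546, so a root lies in (0, 1).
Newton iteration, ψ⁰ = 0.5:
  ψ = 0.500: g = -0.2404, g' = -0.495 → ψ = 0.015
  ψ = 0.015: g = 0.0780, g' = -1.104 → ψ = 0.085
  ψ = 0.085: g = 0.0090, g' = -0.868 → ψ = 0.096
Converged at ψ = 0.096.
Compositions from xᵢ = zᵢ/(1+ψ(Kᵢ−1)), yᵢ = Kᵢxᵢ:
  A: x = 0.144, y = 0.489
  B: x = 0.340, y = 0.261
  C: x = 0.319, y = 0.180
  D: x = 0.197, y = 0.070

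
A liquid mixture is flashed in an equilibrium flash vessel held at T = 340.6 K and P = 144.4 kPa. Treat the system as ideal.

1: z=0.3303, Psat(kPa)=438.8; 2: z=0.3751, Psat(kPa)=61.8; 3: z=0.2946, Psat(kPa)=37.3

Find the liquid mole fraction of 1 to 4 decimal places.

Raoult's law: Kᵢ = Pᵢˢᵃᵗ/P = Pᵢˢᵃᵗ/144.4.
  K_1 = 438.8/144.4 = 3.038781, K_2 = 61.8/144.4 = 0.427978, K_3 = 37.3/144.4 = 0.258310
Newton–Raphson from ψ = 0.62:
  ψ = 0.6200: g = -0.43956, g' = -1.1180 → ψ = 0.2268
  ψ = 0.2268: g = -0.04879, g' = -1.0382 → ψ = 0.1798
  ψ = 0.1798: g = 0.00144, g' = -1.1034 → ψ = 0.1811
Converged at ψ = 0.1811.
Compositions from xᵢ = zᵢ/(1+ψ(Kᵢ−1)), yᵢ = Kᵢxᵢ:
  1: x = 0.2412, y = 0.7330
  2: x = 0.4185, y = 0.1791
  3: x = 0.3403, y = 0.0879

x_1 = 0.2412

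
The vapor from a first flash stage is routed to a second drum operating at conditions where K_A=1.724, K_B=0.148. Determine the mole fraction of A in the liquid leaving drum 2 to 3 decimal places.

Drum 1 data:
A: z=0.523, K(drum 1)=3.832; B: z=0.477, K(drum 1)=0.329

Drum 1:
Material balance + equilibrium reduce to Σ zᵢ(Kᵢ−1)/(1+ψ₁(Kᵢ−1)) = 0.
Feasibility: ΣzᵢKᵢ = 2.161, Σzᵢ/Kᵢ = 1.586 — both > 1, two phases present.
Binary case is linear: z₁(K₁−1)(1+ψ₁(K₂−1)) + z₂(K₂−1)(1+ψ₁(K₁−1)) = 0
⇒ ψ₁ = [z₁(K₁−1)+z₂(K₂−1)] / [−(K₁−1)(K₂−1)] = 1.1611/1.9003 = 0.611
Drum-1 compositions:
  A: x = 0.192, y = 0.734
  B: x = 0.808, y = 0.266
Drum-2 feed = drum-1 vapor: z₂ = (0.7340, 0.2660).
Drum 2:
Material balance + equilibrium reduce to Σ zᵢ(Kᵢ−1)/(1+ψ₂(Kᵢ−1)) = 0.
g(0) = ΣzᵢKᵢ − 1 = 0.305 and g(1) = 1 − Σzᵢ/Kᵢ = -1.223, so a root lies in (0, 1).
Newton iteration, ψ₂⁰ = 0.5:
  ψ₂ = 0.500: g = -0.0046, g' = -0.793 → ψ₂ = 0.494
Converged at ψ₂ = 0.494.
  A: x = 0.541, y = 0.932
  B: x = 0.459, y = 0.068

x_A (drum 2) = 0.541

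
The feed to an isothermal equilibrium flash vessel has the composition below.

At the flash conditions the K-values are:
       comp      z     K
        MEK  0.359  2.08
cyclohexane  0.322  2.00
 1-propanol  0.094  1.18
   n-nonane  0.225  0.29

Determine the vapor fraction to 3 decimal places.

Newton–Raphson from ψ = 0.4:
  ψ = 0.400: g = 0.2934, g' = -0.592 → ψ = 0.895
  ψ = 0.895: g = -0.0569, g' = -1.055 → ψ = 0.841
  ψ = 0.841: g = -0.0041, g' = -0.912 → ψ = 0.837
Converged at ψ = 0.837.

ψ = 0.837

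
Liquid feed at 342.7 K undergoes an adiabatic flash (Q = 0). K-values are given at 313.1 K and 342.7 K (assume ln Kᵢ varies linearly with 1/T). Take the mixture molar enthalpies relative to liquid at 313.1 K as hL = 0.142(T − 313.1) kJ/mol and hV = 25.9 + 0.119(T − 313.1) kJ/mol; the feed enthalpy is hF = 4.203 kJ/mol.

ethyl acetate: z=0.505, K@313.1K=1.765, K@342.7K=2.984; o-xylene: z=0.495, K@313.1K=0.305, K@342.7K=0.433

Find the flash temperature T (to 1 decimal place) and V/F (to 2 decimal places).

T = 315.4 K, V/F = 0.15

Adiabatic flash: solve Rachford–Rice at each trial T, then check hF = ψ·hV(T) + (1−ψ)·hL(T).
  T = 313.1 K: K = (1.765, 0.305), RR gives ψ = 0.080, H_out = 2.061 kJ/mol
  T = 342.7 K: K = (2.984, 0.433), RR gives ψ = 0.641, H_out = 20.373 kJ/mol
  T = 327.9 K: K = (2.322, 0.366), RR gives ψ = 0.423, H_out = 12.902 kJ/mol
  T = 320.5 K: K = (2.031, 0.335), RR gives ψ = 0.279, H_out = 8.235 kJ/mol
  T = 316.8 K: K = (1.895, 0.320), RR gives ψ = 0.189, H_out = 5.412 kJ/mol
  T = 315.0 K: K = (1.831, 0.313), RR gives ψ = 0.139, H_out = 3.861 kJ/mol
Linear interpolation between T = 315.0 (H_out = 3.861) and T = 316.8 (H_out = 5.412) on hF = 4.203 gives T ≈ 315.4 K, at which ψ = 0.15.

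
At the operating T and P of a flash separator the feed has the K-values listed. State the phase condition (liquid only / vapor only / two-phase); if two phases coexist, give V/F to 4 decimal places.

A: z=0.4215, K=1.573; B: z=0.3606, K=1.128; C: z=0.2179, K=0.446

two-phase, V/F = 0.7666

ΣzᵢKᵢ = 1.1670; Σzᵢ/Kᵢ = 1.0762.
Both exceed 1, so a two-phase solution exists.
Material balance + equilibrium reduce to Σ zᵢ(Kᵢ−1)/(1+ψ(Kᵢ−1)) = 0.
Newton iteration, ψ⁰ = 0.5:
  ψ = 0.5000: g = 0.06415, g' = -0.2168 → ψ = 0.7959
  ψ = 0.7959: g = -0.00817, g' = -0.2841 → ψ = 0.7672
  ψ = 0.7672: g = -0.00015, g' = -0.2740 → ψ = 0.7666
Converged at ψ = 0.7666.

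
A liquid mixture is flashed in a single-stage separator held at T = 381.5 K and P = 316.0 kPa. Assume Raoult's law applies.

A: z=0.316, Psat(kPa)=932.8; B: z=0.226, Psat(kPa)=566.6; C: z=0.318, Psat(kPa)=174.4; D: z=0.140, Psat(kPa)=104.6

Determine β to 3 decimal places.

Raoult's law: Kᵢ = Pᵢˢᵃᵗ/P = Pᵢˢᵃᵗ/316.0.
  K_A = 932.8/316.0 = 2.95190, K_B = 566.6/316.0 = 1.79304, K_C = 174.4/316.0 = 0.55190, K_D = 104.6/316.0 = 0.33101
Newton iteration, β⁰ = 0.5:
  β = 0.500: g = 0.1161, g' = -0.629 → β = 0.685
  β = 0.685: g = 0.0018, g' = -0.626 → β = 0.688
Converged at β = 0.688.

β = 0.688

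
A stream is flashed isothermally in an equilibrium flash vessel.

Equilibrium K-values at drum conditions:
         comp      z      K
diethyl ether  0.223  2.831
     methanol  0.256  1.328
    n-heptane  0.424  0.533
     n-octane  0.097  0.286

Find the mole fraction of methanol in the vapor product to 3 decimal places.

Newton iteration, β⁰ = 0.5:
  β = 0.500: g = -0.0807, g' = -0.501 → β = 0.339
  β = 0.339: g = 0.0009, g' = -0.524 → β = 0.341
Converged at β = 0.341.
Compositions from xᵢ = zᵢ/(1+β(Kᵢ−1)), yᵢ = Kᵢxᵢ:
  diethyl ether: x = 0.137, y = 0.389
  methanol: x = 0.230, y = 0.306
  n-heptane: x = 0.504, y = 0.269
  n-octane: x = 0.128, y = 0.037

y_methanol = 0.306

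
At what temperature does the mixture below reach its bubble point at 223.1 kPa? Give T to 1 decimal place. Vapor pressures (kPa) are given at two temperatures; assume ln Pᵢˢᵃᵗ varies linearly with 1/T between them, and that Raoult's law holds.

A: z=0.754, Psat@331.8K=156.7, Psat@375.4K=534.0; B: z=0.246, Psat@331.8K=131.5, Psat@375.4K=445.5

Bubble-point temperature: ΣzᵢPᵢˢᵃᵗ(T) = P. Interpolate ln Pᵢˢᵃᵗ = aᵢ + bᵢ/T.
  T = 331.8 K: ΣzᵢPᵢˢᵃᵗ = 150.50 kPa
  T = 375.4 K: ΣzᵢPᵢˢᵃᵗ = 512.23 kPa
  T = 353.6 K: ΣzᵢPᵢˢᵃᵗ = 288.34 kPa
  T = 342.7 K: ΣzᵢPᵢˢᵃᵗ = 210.48 kPa
  T = 348.1 K: ΣzᵢPᵢˢᵃᵗ = 246.60 kPa
  T = 345.4 K: ΣzᵢPᵢˢᵃᵗ = 227.97 kPa
  T = 344.0 K: ΣzᵢPᵢˢᵃᵗ = 218.76 kPa
Interpolating between 344.0 K and 345.4 K gives T ≈ 344.7 K.

T = 344.7 K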